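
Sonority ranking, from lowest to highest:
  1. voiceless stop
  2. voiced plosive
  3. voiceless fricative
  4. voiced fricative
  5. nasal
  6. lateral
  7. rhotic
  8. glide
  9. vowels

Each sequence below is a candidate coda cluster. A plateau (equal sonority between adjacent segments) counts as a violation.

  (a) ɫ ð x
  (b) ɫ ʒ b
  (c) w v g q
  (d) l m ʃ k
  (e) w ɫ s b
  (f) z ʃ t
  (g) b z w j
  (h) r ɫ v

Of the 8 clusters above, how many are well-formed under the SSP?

(a) ɫ ð x: profile 6-4-3 — obeys.
(b) ɫ ʒ b: profile 6-4-2 — obeys.
(c) w v g q: profile 8-4-2-1 — obeys.
(d) l m ʃ k: profile 6-5-3-1 — obeys.
(e) w ɫ s b: profile 8-6-3-2 — obeys.
(f) z ʃ t: profile 4-3-1 — obeys.
(g) b z w j: profile 2-4-8-8 — violates.
(h) r ɫ v: profile 7-6-4 — obeys.

7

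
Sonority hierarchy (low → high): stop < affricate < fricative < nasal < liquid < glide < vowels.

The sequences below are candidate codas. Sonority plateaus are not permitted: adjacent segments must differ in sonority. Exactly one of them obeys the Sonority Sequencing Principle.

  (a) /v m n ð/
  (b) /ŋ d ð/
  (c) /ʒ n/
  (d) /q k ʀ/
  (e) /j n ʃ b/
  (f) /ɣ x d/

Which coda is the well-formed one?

e

(a) /v m n ð/: profile 3-4-4-3 — violates.
(b) /ŋ d ð/: profile 4-1-3 — violates.
(c) /ʒ n/: profile 3-4 — violates.
(d) /q k ʀ/: profile 1-1-5 — violates.
(e) /j n ʃ b/: profile 6-4-3-1 — obeys.
(f) /ɣ x d/: profile 3-3-1 — violates.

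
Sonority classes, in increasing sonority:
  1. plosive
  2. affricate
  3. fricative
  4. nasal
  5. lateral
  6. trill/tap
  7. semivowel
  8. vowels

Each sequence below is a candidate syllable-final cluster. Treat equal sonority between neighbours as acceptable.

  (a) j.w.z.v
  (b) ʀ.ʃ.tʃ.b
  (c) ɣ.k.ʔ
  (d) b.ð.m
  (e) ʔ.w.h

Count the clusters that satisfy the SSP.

3

(a) j.w.z.v: profile 7-7-3-3 — obeys.
(b) ʀ.ʃ.tʃ.b: profile 6-3-2-1 — obeys.
(c) ɣ.k.ʔ: profile 3-1-1 — obeys.
(d) b.ð.m: profile 1-3-4 — violates.
(e) ʔ.w.h: profile 1-7-3 — violates.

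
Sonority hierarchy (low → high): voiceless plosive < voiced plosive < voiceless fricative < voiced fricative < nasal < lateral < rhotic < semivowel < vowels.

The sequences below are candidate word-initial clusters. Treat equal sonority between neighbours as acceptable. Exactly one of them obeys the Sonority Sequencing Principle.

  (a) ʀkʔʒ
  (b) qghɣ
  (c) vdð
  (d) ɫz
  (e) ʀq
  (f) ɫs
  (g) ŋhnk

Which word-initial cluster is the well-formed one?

(a) 7-1-1-4 → violates
(b) 1-2-3-4 → obeys
(c) 4-2-4 → violates
(d) 6-4 → violates
(e) 7-1 → violates
(f) 6-3 → violates
(g) 5-3-5-1 → violates

b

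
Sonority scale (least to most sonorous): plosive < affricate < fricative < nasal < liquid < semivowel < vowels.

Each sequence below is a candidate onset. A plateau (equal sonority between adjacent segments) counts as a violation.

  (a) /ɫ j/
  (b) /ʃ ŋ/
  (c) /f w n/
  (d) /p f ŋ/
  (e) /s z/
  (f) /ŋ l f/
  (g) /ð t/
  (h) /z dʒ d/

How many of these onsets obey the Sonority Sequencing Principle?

3

(a) /ɫ j/: profile 5-6 — obeys.
(b) /ʃ ŋ/: profile 3-4 — obeys.
(c) /f w n/: profile 3-6-4 — violates.
(d) /p f ŋ/: profile 1-3-4 — obeys.
(e) /s z/: profile 3-3 — violates.
(f) /ŋ l f/: profile 4-5-3 — violates.
(g) /ð t/: profile 3-1 — violates.
(h) /z dʒ d/: profile 3-2-1 — violates.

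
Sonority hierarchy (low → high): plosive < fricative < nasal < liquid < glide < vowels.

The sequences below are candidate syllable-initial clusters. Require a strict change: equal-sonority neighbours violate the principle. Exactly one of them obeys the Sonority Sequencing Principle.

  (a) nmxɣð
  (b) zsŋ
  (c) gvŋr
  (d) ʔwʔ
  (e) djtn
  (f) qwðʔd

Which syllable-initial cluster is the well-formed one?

c

(a) nmxɣð: profile 3-3-2-2-2 — violates.
(b) zsŋ: profile 2-2-3 — violates.
(c) gvŋr: profile 1-2-3-4 — obeys.
(d) ʔwʔ: profile 1-5-1 — violates.
(e) djtn: profile 1-5-1-3 — violates.
(f) qwðʔd: profile 1-5-2-1-1 — violates.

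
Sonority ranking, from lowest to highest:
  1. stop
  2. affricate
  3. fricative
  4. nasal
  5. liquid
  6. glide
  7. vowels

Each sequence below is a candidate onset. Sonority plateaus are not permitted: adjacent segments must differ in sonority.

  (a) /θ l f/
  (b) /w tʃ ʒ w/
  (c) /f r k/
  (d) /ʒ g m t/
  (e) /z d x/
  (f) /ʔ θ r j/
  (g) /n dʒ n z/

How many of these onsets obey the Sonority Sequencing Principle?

1

(a) /θ l f/: profile 3-5-3 — violates.
(b) /w tʃ ʒ w/: profile 6-2-3-6 — violates.
(c) /f r k/: profile 3-5-1 — violates.
(d) /ʒ g m t/: profile 3-1-4-1 — violates.
(e) /z d x/: profile 3-1-3 — violates.
(f) /ʔ θ r j/: profile 1-3-5-6 — obeys.
(g) /n dʒ n z/: profile 4-2-4-3 — violates.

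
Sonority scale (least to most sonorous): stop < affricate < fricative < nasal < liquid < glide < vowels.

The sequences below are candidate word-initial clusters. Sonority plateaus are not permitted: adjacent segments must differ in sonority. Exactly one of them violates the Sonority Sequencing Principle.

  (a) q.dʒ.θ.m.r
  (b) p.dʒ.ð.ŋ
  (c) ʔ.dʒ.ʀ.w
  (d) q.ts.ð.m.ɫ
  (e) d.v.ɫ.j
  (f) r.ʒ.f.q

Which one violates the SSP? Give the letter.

f

(a) q.dʒ.θ.m.r: profile 1-2-3-4-5 — obeys.
(b) p.dʒ.ð.ŋ: profile 1-2-3-4 — obeys.
(c) ʔ.dʒ.ʀ.w: profile 1-2-5-6 — obeys.
(d) q.ts.ð.m.ɫ: profile 1-2-3-4-5 — obeys.
(e) d.v.ɫ.j: profile 1-3-5-6 — obeys.
(f) r.ʒ.f.q: profile 5-3-3-1 — violates.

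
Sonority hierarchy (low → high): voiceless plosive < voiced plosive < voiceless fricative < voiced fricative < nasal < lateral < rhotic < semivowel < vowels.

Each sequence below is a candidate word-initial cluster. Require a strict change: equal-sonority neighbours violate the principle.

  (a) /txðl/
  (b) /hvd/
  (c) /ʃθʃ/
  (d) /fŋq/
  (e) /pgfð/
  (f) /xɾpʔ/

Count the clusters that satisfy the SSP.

2

(a) /txðl/: profile 1-3-4-6 — obeys.
(b) /hvd/: profile 3-4-2 — violates.
(c) /ʃθʃ/: profile 3-3-3 — violates.
(d) /fŋq/: profile 3-5-1 — violates.
(e) /pgfð/: profile 1-2-3-4 — obeys.
(f) /xɾpʔ/: profile 3-7-1-1 — violates.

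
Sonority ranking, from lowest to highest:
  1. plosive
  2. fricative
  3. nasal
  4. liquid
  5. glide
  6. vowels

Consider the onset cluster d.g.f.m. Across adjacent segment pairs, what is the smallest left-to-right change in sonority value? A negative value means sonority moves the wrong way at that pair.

/d/: plosive = 1.
/g/: plosive = 1.
/f/: fricative = 2.
/m/: nasal = 3.
/d/→/g/: change +0.
/g/→/f/: change +1.
/f/→/m/: change +1.
Minimum = 0.

0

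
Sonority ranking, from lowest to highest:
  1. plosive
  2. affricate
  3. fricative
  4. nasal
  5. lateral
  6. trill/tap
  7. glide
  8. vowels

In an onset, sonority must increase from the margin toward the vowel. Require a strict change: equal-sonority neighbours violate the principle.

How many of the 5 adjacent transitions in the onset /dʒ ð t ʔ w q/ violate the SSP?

/dʒ/: affricate = 2.
/ð/: fricative = 3.
/t/: plosive = 1.
/ʔ/: plosive = 1.
/w/: glide = 7.
/q/: plosive = 1.
/dʒ/→/ð/: 2→3 (rises) — ok.
/ð/→/t/: 3→1 (does not rise) — violation.
/t/→/ʔ/: 1→1 (plateau) — violation.
/ʔ/→/w/: 1→7 (rises) — ok.
/w/→/q/: 7→1 (does not rise) — violation.

3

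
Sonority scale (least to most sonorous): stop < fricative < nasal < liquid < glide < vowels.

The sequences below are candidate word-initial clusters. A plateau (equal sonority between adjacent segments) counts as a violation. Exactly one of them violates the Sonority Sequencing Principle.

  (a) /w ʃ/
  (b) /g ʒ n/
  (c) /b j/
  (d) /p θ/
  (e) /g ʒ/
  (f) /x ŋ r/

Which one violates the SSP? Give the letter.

a

(a) /w ʃ/: profile 5-2 — violates.
(b) /g ʒ n/: profile 1-2-3 — obeys.
(c) /b j/: profile 1-5 — obeys.
(d) /p θ/: profile 1-2 — obeys.
(e) /g ʒ/: profile 1-2 — obeys.
(f) /x ŋ r/: profile 2-3-4 — obeys.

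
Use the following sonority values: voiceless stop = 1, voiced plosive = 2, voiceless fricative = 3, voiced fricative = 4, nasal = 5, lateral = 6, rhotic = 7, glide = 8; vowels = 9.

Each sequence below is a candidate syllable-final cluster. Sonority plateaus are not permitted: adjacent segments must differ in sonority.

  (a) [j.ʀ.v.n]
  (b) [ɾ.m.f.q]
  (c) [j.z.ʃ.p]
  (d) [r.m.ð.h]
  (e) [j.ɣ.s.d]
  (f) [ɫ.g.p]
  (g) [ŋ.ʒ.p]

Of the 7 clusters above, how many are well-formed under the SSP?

(a) [j.ʀ.v.n]: profile 8-7-4-5 — violates.
(b) [ɾ.m.f.q]: profile 7-5-3-1 — obeys.
(c) [j.z.ʃ.p]: profile 8-4-3-1 — obeys.
(d) [r.m.ð.h]: profile 7-5-4-3 — obeys.
(e) [j.ɣ.s.d]: profile 8-4-3-2 — obeys.
(f) [ɫ.g.p]: profile 6-2-1 — obeys.
(g) [ŋ.ʒ.p]: profile 5-4-1 — obeys.

6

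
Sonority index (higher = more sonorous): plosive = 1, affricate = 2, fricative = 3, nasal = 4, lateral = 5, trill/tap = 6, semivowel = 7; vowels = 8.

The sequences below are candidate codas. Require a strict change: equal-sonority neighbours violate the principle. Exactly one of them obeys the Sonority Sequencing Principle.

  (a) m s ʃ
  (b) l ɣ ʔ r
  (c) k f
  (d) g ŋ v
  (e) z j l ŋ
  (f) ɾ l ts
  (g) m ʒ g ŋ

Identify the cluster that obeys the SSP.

(a) m s ʃ: profile 4-3-3 — violates.
(b) l ɣ ʔ r: profile 5-3-1-6 — violates.
(c) k f: profile 1-3 — violates.
(d) g ŋ v: profile 1-4-3 — violates.
(e) z j l ŋ: profile 3-7-5-4 — violates.
(f) ɾ l ts: profile 6-5-2 — obeys.
(g) m ʒ g ŋ: profile 4-3-1-4 — violates.

f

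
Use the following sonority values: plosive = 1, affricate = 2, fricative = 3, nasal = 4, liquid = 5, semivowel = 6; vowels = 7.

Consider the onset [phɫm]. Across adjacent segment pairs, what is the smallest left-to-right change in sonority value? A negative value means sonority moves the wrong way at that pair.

-1

/p/ is a plosive (sonority 1).
/h/ is a fricative (sonority 3).
/ɫ/ is a liquid (sonority 5).
/m/ is a nasal (sonority 4).
/p/→/h/: change +2.
/h/→/ɫ/: change +2.
/ɫ/→/m/: change -1.
Minimum = -1.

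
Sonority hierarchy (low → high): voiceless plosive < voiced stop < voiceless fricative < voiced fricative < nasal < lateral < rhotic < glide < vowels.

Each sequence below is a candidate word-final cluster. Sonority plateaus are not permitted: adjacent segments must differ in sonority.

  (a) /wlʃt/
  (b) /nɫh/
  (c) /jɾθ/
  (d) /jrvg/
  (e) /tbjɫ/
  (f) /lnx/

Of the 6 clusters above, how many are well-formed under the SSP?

4

(a) /wlʃt/: profile 8-6-3-1 — obeys.
(b) /nɫh/: profile 5-6-3 — violates.
(c) /jɾθ/: profile 8-7-3 — obeys.
(d) /jrvg/: profile 8-7-4-2 — obeys.
(e) /tbjɫ/: profile 1-2-8-6 — violates.
(f) /lnx/: profile 6-5-3 — obeys.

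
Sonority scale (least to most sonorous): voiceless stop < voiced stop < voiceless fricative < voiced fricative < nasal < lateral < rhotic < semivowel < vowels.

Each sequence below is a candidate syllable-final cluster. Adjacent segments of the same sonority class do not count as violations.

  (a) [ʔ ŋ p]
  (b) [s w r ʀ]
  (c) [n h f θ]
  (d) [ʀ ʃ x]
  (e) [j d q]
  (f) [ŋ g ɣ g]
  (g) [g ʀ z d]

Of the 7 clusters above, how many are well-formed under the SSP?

3

(a) [ʔ ŋ p]: profile 1-5-1 — violates.
(b) [s w r ʀ]: profile 3-8-7-7 — violates.
(c) [n h f θ]: profile 5-3-3-3 — obeys.
(d) [ʀ ʃ x]: profile 7-3-3 — obeys.
(e) [j d q]: profile 8-2-1 — obeys.
(f) [ŋ g ɣ g]: profile 5-2-4-2 — violates.
(g) [g ʀ z d]: profile 2-7-4-2 — violates.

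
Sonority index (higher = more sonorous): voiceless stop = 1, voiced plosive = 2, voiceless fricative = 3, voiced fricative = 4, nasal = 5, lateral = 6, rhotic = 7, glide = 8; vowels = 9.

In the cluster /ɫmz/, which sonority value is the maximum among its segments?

/ɫ/ — lateral, sonority 6.
/m/ — nasal, sonority 5.
/z/ — voiced fricative, sonority 4.
The maximum is 6.

6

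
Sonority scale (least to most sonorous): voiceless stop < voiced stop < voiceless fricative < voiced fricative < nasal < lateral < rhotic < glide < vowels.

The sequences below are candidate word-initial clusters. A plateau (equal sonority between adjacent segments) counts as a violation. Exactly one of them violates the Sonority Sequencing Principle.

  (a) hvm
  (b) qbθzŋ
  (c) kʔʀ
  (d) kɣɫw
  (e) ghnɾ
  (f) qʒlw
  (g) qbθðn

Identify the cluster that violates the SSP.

(a) hvm: profile 3-4-5 — obeys.
(b) qbθzŋ: profile 1-2-3-4-5 — obeys.
(c) kʔʀ: profile 1-1-7 — violates.
(d) kɣɫw: profile 1-4-6-8 — obeys.
(e) ghnɾ: profile 2-3-5-7 — obeys.
(f) qʒlw: profile 1-4-6-8 — obeys.
(g) qbθðn: profile 1-2-3-4-5 — obeys.

c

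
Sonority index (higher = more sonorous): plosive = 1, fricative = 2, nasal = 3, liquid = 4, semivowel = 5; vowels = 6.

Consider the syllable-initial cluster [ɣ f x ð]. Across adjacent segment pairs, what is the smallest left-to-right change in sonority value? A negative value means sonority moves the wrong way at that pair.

0

/ɣ/: fricative = 2.
/f/: fricative = 2.
/x/: fricative = 2.
/ð/: fricative = 2.
/ɣ/→/f/: change +0.
/f/→/x/: change +0.
/x/→/ð/: change +0.
Minimum = 0.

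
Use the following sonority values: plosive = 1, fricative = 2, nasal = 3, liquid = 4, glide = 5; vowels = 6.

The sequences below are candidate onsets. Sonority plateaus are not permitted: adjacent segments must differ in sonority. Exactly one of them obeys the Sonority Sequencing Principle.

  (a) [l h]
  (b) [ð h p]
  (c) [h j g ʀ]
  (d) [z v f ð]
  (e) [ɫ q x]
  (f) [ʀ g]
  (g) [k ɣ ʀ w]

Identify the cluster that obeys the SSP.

g

(a) [l h]: profile 4-2 — violates.
(b) [ð h p]: profile 2-2-1 — violates.
(c) [h j g ʀ]: profile 2-5-1-4 — violates.
(d) [z v f ð]: profile 2-2-2-2 — violates.
(e) [ɫ q x]: profile 4-1-2 — violates.
(f) [ʀ g]: profile 4-1 — violates.
(g) [k ɣ ʀ w]: profile 1-2-4-5 — obeys.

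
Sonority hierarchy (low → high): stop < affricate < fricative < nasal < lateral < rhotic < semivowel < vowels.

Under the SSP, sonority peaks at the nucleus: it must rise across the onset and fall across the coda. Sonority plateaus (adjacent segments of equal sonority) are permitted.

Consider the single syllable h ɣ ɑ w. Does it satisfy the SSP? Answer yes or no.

yes

Onset: /h/ is a fricative (sonority 3), /ɣ/ is a fricative (sonority 3); then the nucleus /ɑ/ (sonority 8).
Onset profile 3-3-8 — rises to the nucleus.
Coda: /w/ is a semivowel (sonority 7).
Coda profile 8-7 — falls from the nucleus.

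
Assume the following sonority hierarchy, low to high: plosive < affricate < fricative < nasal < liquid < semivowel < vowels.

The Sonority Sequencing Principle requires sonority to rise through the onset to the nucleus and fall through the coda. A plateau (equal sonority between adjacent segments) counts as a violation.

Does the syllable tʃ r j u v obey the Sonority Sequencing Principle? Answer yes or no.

yes

Onset: /tʃ/ is an affricate (sonority 2), /r/ is a liquid (sonority 5), /j/ is a semivowel (sonority 6); then the nucleus /u/ (sonority 7).
Onset profile 2-5-6-7 — rises to the nucleus.
Coda: /v/ is a fricative (sonority 3).
Coda profile 7-3 — falls from the nucleus.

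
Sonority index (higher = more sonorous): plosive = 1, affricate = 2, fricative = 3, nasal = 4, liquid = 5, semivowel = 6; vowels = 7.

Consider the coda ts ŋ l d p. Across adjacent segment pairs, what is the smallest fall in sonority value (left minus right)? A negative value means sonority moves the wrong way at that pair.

/ts/ is an affricate (sonority 2).
/ŋ/ is a nasal (sonority 4).
/l/ is a liquid (sonority 5).
/d/ is a plosive (sonority 1).
/p/ is a plosive (sonority 1).
/ts/→/ŋ/: change -2.
/ŋ/→/l/: change -1.
/l/→/d/: change +4.
/d/→/p/: change +0.
Minimum = -2.

-2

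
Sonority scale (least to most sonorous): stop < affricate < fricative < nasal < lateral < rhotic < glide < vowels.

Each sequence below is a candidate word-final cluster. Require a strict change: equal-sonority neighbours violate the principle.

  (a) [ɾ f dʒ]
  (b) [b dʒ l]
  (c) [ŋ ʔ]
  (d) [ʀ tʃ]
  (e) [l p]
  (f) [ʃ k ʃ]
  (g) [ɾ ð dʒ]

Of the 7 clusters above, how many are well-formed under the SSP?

(a) sonority 6-3-2: well-formed.
(b) sonority 1-2-5: ill-formed.
(c) sonority 4-1: well-formed.
(d) sonority 6-2: well-formed.
(e) sonority 5-1: well-formed.
(f) sonority 3-1-3: ill-formed.
(g) sonority 6-3-2: well-formed.

5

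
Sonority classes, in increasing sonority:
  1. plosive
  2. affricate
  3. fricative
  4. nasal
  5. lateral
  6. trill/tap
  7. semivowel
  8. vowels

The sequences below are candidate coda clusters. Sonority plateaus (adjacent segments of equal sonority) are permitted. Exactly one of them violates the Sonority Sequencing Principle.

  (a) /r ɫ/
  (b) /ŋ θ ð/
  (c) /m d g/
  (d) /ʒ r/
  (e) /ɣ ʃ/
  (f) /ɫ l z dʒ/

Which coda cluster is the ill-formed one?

(a) /r ɫ/: profile 6-5 — obeys.
(b) /ŋ θ ð/: profile 4-3-3 — obeys.
(c) /m d g/: profile 4-1-1 — obeys.
(d) /ʒ r/: profile 3-6 — violates.
(e) /ɣ ʃ/: profile 3-3 — obeys.
(f) /ɫ l z dʒ/: profile 5-5-3-2 — obeys.

d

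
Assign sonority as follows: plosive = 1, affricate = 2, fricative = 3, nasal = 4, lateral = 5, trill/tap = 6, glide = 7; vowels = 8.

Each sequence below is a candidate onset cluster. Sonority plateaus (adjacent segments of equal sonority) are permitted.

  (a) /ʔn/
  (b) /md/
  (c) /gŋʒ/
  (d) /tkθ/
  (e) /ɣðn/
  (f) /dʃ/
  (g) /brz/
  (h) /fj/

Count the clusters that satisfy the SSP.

(a) sonority 1-4: well-formed.
(b) sonority 4-1: ill-formed.
(c) sonority 1-4-3: ill-formed.
(d) sonority 1-1-3: well-formed.
(e) sonority 3-3-4: well-formed.
(f) sonority 1-3: well-formed.
(g) sonority 1-6-3: ill-formed.
(h) sonority 3-7: well-formed.

5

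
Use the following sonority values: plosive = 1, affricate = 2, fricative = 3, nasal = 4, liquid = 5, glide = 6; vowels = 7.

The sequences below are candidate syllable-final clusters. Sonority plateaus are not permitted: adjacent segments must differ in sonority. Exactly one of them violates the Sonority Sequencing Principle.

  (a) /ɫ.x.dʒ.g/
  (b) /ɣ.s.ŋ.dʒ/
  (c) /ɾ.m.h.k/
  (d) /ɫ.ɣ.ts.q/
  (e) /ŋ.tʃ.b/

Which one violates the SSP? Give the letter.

b

(a) 5-3-2-1 → obeys
(b) 3-3-4-2 → violates
(c) 5-4-3-1 → obeys
(d) 5-3-2-1 → obeys
(e) 4-2-1 → obeys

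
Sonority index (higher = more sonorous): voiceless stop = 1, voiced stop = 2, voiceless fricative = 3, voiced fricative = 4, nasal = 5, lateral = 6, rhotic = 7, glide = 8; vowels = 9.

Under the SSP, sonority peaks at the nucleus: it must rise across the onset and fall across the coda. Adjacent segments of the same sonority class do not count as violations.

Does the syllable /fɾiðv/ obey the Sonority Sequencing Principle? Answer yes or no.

Onset: /f/ is a voiceless fricative (sonority 3), /ɾ/ is a rhotic (sonority 7); then the nucleus /i/ (sonority 9).
Onset profile 3-7-9 — rises to the nucleus.
Coda: /ð/ is a voiced fricative (sonority 4), /v/ is a voiced fricative (sonority 4).
Coda profile 9-4-4 — falls from the nucleus.

yes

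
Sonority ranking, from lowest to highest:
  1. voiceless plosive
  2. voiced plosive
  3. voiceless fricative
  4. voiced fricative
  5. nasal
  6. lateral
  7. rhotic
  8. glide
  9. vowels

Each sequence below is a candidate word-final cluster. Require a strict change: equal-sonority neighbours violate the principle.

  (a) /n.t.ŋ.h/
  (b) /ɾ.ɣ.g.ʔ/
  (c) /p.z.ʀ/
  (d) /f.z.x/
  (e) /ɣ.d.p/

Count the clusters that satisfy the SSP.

2

(a) /n.t.ŋ.h/: profile 5-1-5-3 — violates.
(b) /ɾ.ɣ.g.ʔ/: profile 7-4-2-1 — obeys.
(c) /p.z.ʀ/: profile 1-4-7 — violates.
(d) /f.z.x/: profile 3-4-3 — violates.
(e) /ɣ.d.p/: profile 4-2-1 — obeys.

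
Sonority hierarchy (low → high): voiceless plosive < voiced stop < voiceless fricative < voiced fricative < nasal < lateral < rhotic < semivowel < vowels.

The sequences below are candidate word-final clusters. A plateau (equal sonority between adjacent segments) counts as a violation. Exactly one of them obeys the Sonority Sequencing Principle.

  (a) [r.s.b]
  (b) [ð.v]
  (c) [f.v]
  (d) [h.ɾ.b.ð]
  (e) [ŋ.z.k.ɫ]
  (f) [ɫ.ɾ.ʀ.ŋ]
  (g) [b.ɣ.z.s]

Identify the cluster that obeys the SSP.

a

(a) sonority 7-3-2: well-formed.
(b) sonority 4-4: ill-formed.
(c) sonority 3-4: ill-formed.
(d) sonority 3-7-2-4: ill-formed.
(e) sonority 5-4-1-6: ill-formed.
(f) sonority 6-7-7-5: ill-formed.
(g) sonority 2-4-4-3: ill-formed.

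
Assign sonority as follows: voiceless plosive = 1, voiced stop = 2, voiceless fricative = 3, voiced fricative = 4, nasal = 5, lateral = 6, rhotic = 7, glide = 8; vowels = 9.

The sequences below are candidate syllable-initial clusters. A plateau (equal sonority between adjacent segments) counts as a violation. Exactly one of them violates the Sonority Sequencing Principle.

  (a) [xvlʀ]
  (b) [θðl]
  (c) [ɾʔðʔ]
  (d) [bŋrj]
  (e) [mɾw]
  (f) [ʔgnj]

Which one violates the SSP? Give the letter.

(a) sonority 3-4-6-7: well-formed.
(b) sonority 3-4-6: well-formed.
(c) sonority 7-1-4-1: ill-formed.
(d) sonority 2-5-7-8: well-formed.
(e) sonority 5-7-8: well-formed.
(f) sonority 1-2-5-8: well-formed.

c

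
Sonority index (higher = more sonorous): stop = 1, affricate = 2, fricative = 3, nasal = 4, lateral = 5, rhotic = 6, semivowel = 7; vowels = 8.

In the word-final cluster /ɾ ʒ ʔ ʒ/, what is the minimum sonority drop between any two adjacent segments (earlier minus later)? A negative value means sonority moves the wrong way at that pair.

-2

/ɾ/: rhotic = 6.
/ʒ/: fricative = 3.
/ʔ/: stop = 1.
/ʒ/: fricative = 3.
/ɾ/→/ʒ/: change +3.
/ʒ/→/ʔ/: change +2.
/ʔ/→/ʒ/: change -2.
Minimum = -2.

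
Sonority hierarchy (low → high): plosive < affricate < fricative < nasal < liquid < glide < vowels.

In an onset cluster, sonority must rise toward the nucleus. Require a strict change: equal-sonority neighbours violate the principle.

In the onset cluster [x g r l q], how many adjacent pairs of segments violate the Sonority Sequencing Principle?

/x/ — fricative, sonority 3.
/g/ — plosive, sonority 1.
/r/ — liquid, sonority 5.
/l/ — liquid, sonority 5.
/q/ — plosive, sonority 1.
/x/→/g/: 3→1 (does not rise) — violation.
/g/→/r/: 1→5 (rises) — ok.
/r/→/l/: 5→5 (plateau) — violation.
/l/→/q/: 5→1 (does not rise) — violation.

3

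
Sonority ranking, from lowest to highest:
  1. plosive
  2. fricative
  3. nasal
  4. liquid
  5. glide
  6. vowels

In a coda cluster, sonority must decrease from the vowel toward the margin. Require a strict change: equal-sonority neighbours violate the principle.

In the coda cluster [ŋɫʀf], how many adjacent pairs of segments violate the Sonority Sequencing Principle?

/ŋ/: nasal = 3.
/ɫ/: liquid = 4.
/ʀ/: liquid = 4.
/f/: fricative = 2.
/ŋ/→/ɫ/: 3→4 (does not fall) — violation.
/ɫ/→/ʀ/: 4→4 (plateau) — violation.
/ʀ/→/f/: 4→2 (falls) — ok.

2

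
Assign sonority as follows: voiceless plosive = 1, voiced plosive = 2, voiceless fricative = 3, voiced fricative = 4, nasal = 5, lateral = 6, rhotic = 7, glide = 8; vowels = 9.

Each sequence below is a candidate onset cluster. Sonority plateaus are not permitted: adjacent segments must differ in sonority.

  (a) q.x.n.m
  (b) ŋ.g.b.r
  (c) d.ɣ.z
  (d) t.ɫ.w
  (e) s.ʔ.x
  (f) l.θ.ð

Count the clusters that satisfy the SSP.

1

(a) q.x.n.m: profile 1-3-5-5 — violates.
(b) ŋ.g.b.r: profile 5-2-2-7 — violates.
(c) d.ɣ.z: profile 2-4-4 — violates.
(d) t.ɫ.w: profile 1-6-8 — obeys.
(e) s.ʔ.x: profile 3-1-3 — violates.
(f) l.θ.ð: profile 6-3-4 — violates.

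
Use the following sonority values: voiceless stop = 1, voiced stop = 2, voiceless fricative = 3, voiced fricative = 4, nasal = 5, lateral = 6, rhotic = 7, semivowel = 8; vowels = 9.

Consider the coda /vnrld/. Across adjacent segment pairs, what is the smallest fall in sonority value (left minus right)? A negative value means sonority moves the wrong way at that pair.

/v/ is a voiced fricative (sonority 4).
/n/ is a nasal (sonority 5).
/r/ is a rhotic (sonority 7).
/l/ is a lateral (sonority 6).
/d/ is a voiced stop (sonority 2).
/v/→/n/: change -1.
/n/→/r/: change -2.
/r/→/l/: change +1.
/l/→/d/: change +4.
Minimum = -2.

-2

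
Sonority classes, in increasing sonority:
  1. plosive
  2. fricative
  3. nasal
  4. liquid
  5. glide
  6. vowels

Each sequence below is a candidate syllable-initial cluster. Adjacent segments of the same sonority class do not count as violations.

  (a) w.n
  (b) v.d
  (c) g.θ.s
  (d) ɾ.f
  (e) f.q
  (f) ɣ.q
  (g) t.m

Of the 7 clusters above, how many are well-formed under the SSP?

(a) w.n: profile 5-3 — violates.
(b) v.d: profile 2-1 — violates.
(c) g.θ.s: profile 1-2-2 — obeys.
(d) ɾ.f: profile 4-2 — violates.
(e) f.q: profile 2-1 — violates.
(f) ɣ.q: profile 2-1 — violates.
(g) t.m: profile 1-3 — obeys.

2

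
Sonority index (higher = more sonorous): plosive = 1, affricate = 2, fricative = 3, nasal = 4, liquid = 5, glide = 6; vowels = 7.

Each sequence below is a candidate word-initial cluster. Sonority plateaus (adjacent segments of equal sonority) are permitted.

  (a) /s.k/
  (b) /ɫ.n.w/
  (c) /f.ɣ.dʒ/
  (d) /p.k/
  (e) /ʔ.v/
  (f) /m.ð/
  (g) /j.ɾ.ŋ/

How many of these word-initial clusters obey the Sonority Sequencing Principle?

(a) sonority 3-1: ill-formed.
(b) sonority 5-4-6: ill-formed.
(c) sonority 3-3-2: ill-formed.
(d) sonority 1-1: well-formed.
(e) sonority 1-3: well-formed.
(f) sonority 4-3: ill-formed.
(g) sonority 6-5-4: ill-formed.

2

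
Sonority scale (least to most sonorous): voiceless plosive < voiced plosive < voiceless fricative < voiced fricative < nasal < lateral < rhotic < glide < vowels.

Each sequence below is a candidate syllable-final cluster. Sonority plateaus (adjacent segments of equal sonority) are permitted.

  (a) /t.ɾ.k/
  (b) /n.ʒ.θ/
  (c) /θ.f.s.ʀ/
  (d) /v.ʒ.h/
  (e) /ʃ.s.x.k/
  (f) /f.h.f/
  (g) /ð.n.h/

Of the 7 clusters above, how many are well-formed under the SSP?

4

(a) sonority 1-7-1: ill-formed.
(b) sonority 5-4-3: well-formed.
(c) sonority 3-3-3-7: ill-formed.
(d) sonority 4-4-3: well-formed.
(e) sonority 3-3-3-1: well-formed.
(f) sonority 3-3-3: well-formed.
(g) sonority 4-5-3: ill-formed.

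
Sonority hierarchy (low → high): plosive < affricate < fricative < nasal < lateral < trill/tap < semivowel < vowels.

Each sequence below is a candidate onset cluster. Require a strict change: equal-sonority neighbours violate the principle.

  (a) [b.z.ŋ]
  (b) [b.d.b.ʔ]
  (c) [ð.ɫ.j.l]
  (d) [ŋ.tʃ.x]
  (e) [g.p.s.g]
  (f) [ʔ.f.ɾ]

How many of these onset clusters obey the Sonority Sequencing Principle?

(a) [b.z.ŋ]: profile 1-3-4 — obeys.
(b) [b.d.b.ʔ]: profile 1-1-1-1 — violates.
(c) [ð.ɫ.j.l]: profile 3-5-7-5 — violates.
(d) [ŋ.tʃ.x]: profile 4-2-3 — violates.
(e) [g.p.s.g]: profile 1-1-3-1 — violates.
(f) [ʔ.f.ɾ]: profile 1-3-6 — obeys.

2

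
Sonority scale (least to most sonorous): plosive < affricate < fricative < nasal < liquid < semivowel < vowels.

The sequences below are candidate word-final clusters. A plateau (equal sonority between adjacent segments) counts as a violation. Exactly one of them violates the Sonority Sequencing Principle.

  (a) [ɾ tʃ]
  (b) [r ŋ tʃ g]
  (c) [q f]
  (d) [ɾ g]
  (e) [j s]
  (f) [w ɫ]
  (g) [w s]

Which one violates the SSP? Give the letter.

c

(a) [ɾ tʃ]: profile 5-2 — obeys.
(b) [r ŋ tʃ g]: profile 5-4-2-1 — obeys.
(c) [q f]: profile 1-3 — violates.
(d) [ɾ g]: profile 5-1 — obeys.
(e) [j s]: profile 6-3 — obeys.
(f) [w ɫ]: profile 6-5 — obeys.
(g) [w s]: profile 6-3 — obeys.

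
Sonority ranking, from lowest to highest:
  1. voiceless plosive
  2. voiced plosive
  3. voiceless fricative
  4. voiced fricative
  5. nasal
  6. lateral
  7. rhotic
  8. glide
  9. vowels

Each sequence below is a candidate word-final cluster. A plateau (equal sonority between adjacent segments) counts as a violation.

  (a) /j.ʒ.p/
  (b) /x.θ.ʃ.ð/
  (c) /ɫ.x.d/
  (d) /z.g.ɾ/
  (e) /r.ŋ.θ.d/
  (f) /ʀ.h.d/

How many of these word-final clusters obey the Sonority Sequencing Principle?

4

(a) sonority 8-4-1: well-formed.
(b) sonority 3-3-3-4: ill-formed.
(c) sonority 6-3-2: well-formed.
(d) sonority 4-2-7: ill-formed.
(e) sonority 7-5-3-2: well-formed.
(f) sonority 7-3-2: well-formed.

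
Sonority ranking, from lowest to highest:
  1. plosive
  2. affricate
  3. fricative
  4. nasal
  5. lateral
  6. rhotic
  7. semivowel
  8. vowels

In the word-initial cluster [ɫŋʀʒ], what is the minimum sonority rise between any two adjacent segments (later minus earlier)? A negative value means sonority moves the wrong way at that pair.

/ɫ/ is a lateral (sonority 5).
/ŋ/ is a nasal (sonority 4).
/ʀ/ is a rhotic (sonority 6).
/ʒ/ is a fricative (sonority 3).
/ɫ/→/ŋ/: change -1.
/ŋ/→/ʀ/: change +2.
/ʀ/→/ʒ/: change -3.
Minimum = -3.

-3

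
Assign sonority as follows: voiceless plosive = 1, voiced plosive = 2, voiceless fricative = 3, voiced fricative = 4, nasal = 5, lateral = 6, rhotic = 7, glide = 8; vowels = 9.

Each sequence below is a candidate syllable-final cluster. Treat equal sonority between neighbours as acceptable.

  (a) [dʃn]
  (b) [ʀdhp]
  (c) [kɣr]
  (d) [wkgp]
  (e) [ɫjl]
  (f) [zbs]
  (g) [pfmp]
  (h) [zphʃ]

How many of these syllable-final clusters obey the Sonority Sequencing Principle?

(a) sonority 2-3-5: ill-formed.
(b) sonority 7-2-3-1: ill-formed.
(c) sonority 1-4-7: ill-formed.
(d) sonority 8-1-2-1: ill-formed.
(e) sonority 6-8-6: ill-formed.
(f) sonority 4-2-3: ill-formed.
(g) sonority 1-3-5-1: ill-formed.
(h) sonority 4-1-3-3: ill-formed.

0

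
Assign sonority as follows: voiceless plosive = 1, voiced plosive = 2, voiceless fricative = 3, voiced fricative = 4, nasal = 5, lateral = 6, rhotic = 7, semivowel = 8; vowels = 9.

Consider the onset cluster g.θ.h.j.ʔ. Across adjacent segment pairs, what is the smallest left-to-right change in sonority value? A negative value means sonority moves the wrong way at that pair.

/g/ — voiced plosive, sonority 2.
/θ/ — voiceless fricative, sonority 3.
/h/ — voiceless fricative, sonority 3.
/j/ — semivowel, sonority 8.
/ʔ/ — voiceless plosive, sonority 1.
/g/→/θ/: change +1.
/θ/→/h/: change +0.
/h/→/j/: change +5.
/j/→/ʔ/: change -7.
Minimum = -7.

-7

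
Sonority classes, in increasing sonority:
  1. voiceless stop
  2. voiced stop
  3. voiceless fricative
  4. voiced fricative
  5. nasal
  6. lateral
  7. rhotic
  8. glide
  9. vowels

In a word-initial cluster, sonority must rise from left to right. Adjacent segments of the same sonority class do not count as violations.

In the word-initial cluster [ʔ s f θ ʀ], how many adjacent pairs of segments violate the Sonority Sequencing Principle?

/ʔ/ is a voiceless stop (sonority 1).
/s/ is a voiceless fricative (sonority 3).
/f/ is a voiceless fricative (sonority 3).
/θ/ is a voiceless fricative (sonority 3).
/ʀ/ is a rhotic (sonority 7).
/ʔ/→/s/: 1→3 (rises) — ok.
/s/→/f/: 3→3 (plateau, allowed) — ok.
/f/→/θ/: 3→3 (plateau, allowed) — ok.
/θ/→/ʀ/: 3→7 (rises) — ok.

0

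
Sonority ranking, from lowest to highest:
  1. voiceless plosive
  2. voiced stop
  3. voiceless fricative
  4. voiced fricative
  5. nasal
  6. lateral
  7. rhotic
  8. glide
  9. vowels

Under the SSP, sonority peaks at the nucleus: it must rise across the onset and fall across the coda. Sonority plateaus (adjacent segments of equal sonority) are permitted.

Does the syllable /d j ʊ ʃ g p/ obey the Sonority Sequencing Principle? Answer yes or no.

yes

Onset: /d/ is a voiced stop (sonority 2), /j/ is a glide (sonority 8); then the nucleus /ʊ/ (sonority 9).
Onset profile 2-8-9 — rises to the nucleus.
Coda: /ʃ/ is a voiceless fricative (sonority 3), /g/ is a voiced stop (sonority 2), /p/ is a voiceless plosive (sonority 1).
Coda profile 9-3-2-1 — falls from the nucleus.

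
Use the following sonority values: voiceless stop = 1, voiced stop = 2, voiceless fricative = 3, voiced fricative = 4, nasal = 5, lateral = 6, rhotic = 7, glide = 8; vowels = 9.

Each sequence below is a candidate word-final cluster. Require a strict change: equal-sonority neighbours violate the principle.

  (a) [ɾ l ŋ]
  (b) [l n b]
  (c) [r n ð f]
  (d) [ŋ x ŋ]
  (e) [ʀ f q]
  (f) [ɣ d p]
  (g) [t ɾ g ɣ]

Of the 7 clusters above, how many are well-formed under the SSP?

(a) [ɾ l ŋ]: profile 7-6-5 — obeys.
(b) [l n b]: profile 6-5-2 — obeys.
(c) [r n ð f]: profile 7-5-4-3 — obeys.
(d) [ŋ x ŋ]: profile 5-3-5 — violates.
(e) [ʀ f q]: profile 7-3-1 — obeys.
(f) [ɣ d p]: profile 4-2-1 — obeys.
(g) [t ɾ g ɣ]: profile 1-7-2-4 — violates.

5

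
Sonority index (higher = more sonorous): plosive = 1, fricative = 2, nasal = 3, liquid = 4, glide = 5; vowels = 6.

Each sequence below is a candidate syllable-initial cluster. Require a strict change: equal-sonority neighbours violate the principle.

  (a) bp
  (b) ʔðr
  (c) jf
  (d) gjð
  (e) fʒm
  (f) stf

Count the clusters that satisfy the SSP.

(a) bp: profile 1-1 — violates.
(b) ʔðr: profile 1-2-4 — obeys.
(c) jf: profile 5-2 — violates.
(d) gjð: profile 1-5-2 — violates.
(e) fʒm: profile 2-2-3 — violates.
(f) stf: profile 2-1-2 — violates.

1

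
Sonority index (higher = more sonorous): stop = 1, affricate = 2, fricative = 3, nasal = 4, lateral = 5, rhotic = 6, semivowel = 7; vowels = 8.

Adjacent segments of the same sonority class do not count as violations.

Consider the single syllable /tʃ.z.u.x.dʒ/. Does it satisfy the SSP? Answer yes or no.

Onset: /tʃ/ is an affricate (sonority 2), /z/ is a fricative (sonority 3); then the nucleus /u/ (sonority 8).
Onset profile 2-3-8 — rises to the nucleus.
Coda: /x/ is a fricative (sonority 3), /dʒ/ is an affricate (sonority 2).
Coda profile 8-3-2 — falls from the nucleus.

yes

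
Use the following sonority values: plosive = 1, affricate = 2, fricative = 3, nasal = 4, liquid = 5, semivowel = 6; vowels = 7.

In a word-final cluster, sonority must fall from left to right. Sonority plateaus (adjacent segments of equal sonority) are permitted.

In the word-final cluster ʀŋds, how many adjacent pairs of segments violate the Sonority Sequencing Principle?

1

/ʀ/ is a liquid (sonority 5).
/ŋ/ is a nasal (sonority 4).
/d/ is a plosive (sonority 1).
/s/ is a fricative (sonority 3).
/ʀ/→/ŋ/: 5→4 (falls) — ok.
/ŋ/→/d/: 4→1 (falls) — ok.
/d/→/s/: 1→3 (does not fall) — violation.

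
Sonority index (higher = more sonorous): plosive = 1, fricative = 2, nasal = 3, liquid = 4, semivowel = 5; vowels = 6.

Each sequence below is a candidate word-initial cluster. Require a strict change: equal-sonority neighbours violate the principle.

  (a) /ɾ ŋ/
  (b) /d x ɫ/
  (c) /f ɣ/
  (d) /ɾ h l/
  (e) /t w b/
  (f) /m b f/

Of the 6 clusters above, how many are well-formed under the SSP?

(a) 4-3 → violates
(b) 1-2-4 → obeys
(c) 2-2 → violates
(d) 4-2-4 → violates
(e) 1-5-1 → violates
(f) 3-1-2 → violates

1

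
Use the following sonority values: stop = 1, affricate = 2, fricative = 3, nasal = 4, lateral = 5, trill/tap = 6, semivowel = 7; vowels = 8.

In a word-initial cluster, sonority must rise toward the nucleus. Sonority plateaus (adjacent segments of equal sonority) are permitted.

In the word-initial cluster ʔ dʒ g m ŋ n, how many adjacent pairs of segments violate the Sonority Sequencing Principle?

/ʔ/ is a stop (sonority 1).
/dʒ/ is an affricate (sonority 2).
/g/ is a stop (sonority 1).
/m/ is a nasal (sonority 4).
/ŋ/ is a nasal (sonority 4).
/n/ is a nasal (sonority 4).
/ʔ/→/dʒ/: 1→2 (rises) — ok.
/dʒ/→/g/: 2→1 (does not rise) — violation.
/g/→/m/: 1→4 (rises) — ok.
/m/→/ŋ/: 4→4 (plateau, allowed) — ok.
/ŋ/→/n/: 4→4 (plateau, allowed) — ok.

1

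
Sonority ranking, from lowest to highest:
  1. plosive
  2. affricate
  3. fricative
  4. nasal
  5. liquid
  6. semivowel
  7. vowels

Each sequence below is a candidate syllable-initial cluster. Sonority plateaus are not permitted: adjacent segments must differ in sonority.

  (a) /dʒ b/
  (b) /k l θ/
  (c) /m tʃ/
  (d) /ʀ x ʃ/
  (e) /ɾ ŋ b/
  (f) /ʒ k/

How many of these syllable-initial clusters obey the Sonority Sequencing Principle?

(a) 2-1 → violates
(b) 1-5-3 → violates
(c) 4-2 → violates
(d) 5-3-3 → violates
(e) 5-4-1 → violates
(f) 3-1 → violates

0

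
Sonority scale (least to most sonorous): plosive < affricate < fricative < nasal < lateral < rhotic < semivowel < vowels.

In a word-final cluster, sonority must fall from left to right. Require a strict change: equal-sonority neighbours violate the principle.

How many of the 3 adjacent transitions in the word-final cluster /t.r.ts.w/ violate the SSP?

/t/ — plosive, sonority 1.
/r/ — rhotic, sonority 6.
/ts/ — affricate, sonority 2.
/w/ — semivowel, sonority 7.
/t/→/r/: 1→6 (does not fall) — violation.
/r/→/ts/: 6→2 (falls) — ok.
/ts/→/w/: 2→7 (does not fall) — violation.

2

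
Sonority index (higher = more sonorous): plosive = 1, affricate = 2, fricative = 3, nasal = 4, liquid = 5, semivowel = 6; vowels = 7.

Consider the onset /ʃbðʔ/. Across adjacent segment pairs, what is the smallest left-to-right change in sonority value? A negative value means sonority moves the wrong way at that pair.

-2

/ʃ/ is a fricative (sonority 3).
/b/ is a plosive (sonority 1).
/ð/ is a fricative (sonority 3).
/ʔ/ is a plosive (sonority 1).
/ʃ/→/b/: change -2.
/b/→/ð/: change +2.
/ð/→/ʔ/: change -2.
Minimum = -2.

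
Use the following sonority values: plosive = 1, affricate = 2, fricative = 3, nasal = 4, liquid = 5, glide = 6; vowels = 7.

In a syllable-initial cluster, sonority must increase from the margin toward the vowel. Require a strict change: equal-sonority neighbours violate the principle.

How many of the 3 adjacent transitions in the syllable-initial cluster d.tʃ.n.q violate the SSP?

1

/d/ — plosive, sonority 1.
/tʃ/ — affricate, sonority 2.
/n/ — nasal, sonority 4.
/q/ — plosive, sonority 1.
/d/→/tʃ/: 1→2 (rises) — ok.
/tʃ/→/n/: 2→4 (rises) — ok.
/n/→/q/: 4→1 (does not rise) — violation.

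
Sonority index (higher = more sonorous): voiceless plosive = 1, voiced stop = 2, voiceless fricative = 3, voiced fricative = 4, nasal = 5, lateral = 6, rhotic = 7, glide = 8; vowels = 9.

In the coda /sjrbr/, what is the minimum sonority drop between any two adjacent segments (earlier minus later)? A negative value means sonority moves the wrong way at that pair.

/s/ is a voiceless fricative (sonority 3).
/j/ is a glide (sonority 8).
/r/ is a rhotic (sonority 7).
/b/ is a voiced stop (sonority 2).
/r/ is a rhotic (sonority 7).
/s/→/j/: change -5.
/j/→/r/: change +1.
/r/→/b/: change +5.
/b/→/r/: change -5.
Minimum = -5.

-5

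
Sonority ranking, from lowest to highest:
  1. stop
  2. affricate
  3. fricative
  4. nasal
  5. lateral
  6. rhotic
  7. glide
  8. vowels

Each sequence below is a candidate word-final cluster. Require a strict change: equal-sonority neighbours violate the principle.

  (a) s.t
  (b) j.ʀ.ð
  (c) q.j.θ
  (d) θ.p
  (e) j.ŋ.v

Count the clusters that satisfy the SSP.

4

(a) sonority 3-1: well-formed.
(b) sonority 7-6-3: well-formed.
(c) sonority 1-7-3: ill-formed.
(d) sonority 3-1: well-formed.
(e) sonority 7-4-3: well-formed.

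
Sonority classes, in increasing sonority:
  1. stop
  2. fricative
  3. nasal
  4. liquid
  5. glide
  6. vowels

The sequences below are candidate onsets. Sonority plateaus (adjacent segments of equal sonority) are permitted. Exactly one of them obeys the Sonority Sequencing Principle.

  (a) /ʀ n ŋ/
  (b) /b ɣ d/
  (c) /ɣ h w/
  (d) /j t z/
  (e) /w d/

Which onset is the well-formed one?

(a) sonority 4-3-3: ill-formed.
(b) sonority 1-2-1: ill-formed.
(c) sonority 2-2-5: well-formed.
(d) sonority 5-1-2: ill-formed.
(e) sonority 5-1: ill-formed.

c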